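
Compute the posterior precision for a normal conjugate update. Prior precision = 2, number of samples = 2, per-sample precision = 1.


tau_post = tau_0 + n * tau
= 2 + 2 * 1 = 4

4


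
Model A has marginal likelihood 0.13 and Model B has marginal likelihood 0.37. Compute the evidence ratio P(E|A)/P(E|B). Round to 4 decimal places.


Evidence ratio = P(E|A) / P(E|B)
= 0.13 / 0.37
= 0.3514

0.3514


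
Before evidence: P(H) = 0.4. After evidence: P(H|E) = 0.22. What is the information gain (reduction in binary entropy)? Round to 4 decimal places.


Prior entropy = 0.971
Posterior entropy = 0.7602
Information gain = 0.971 - 0.7602 = 0.2108

0.2108


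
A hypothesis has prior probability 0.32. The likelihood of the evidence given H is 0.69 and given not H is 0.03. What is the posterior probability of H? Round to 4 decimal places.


Using Bayes' theorem:
P(E) = 0.32 * 0.69 + 0.68 * 0.03
P(E) = 0.2412
P(H|E) = (0.32 * 0.69) / 0.2412 = 0.9154

0.9154


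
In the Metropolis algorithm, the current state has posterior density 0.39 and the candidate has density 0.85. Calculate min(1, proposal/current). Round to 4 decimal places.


Ratio = 0.85/0.39 = 2.1795
Acceptance probability = min(1, 2.1795)
= 1.0

1.0


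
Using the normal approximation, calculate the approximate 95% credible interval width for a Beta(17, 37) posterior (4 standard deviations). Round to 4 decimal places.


Var(Beta) = 17*37/(54^2 * 55) = 0.0039
SD = 0.0626
Width ~ 4*SD = 0.2505

0.2505


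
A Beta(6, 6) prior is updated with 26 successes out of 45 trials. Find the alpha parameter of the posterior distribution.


In the Beta-Binomial conjugate update:
alpha_post = alpha_prior + successes
= 6 + 26
= 32

32


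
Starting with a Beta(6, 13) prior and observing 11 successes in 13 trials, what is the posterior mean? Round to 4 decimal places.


Posterior parameters: alpha = 6 + 11 = 17
beta = 13 + 2 = 15
Posterior mean = alpha / (alpha + beta) = 17 / 32
= 0.5312

0.5312


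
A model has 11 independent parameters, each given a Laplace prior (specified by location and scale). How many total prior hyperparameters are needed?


Each Laplace prior needs 2 hyperparameters (location and scale).
Total = 2 * 11 = 22

22


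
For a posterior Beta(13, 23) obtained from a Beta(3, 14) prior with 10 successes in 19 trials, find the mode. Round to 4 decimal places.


Mode = (alpha - 1) / (alpha + beta - 2)
= 12 / 34
= 0.3529

0.3529


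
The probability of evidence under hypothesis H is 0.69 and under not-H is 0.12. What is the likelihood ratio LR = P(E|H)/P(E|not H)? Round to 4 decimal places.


LR = 0.69 / 0.12
= 5.75

5.75


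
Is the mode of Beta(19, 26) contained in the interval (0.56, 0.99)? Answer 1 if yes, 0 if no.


Mode = (a-1)/(a+b-2) = 18/43 = 0.4186
Interval: (0.56, 0.99)
Contains mode? 0

0


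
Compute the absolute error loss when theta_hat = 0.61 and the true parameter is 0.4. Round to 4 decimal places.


L = |theta_hat - theta_true|
= |0.61 - 0.4| = 0.21

0.21


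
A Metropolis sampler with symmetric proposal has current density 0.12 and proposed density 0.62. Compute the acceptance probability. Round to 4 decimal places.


For symmetric proposals, acceptance = min(1, pi(x*)/pi(x))
= min(1, 0.62/0.12)
= min(1, 5.1667) = 1.0

1.0


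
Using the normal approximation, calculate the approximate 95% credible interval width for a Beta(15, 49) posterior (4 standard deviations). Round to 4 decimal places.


Var(Beta) = 15*49/(64^2 * 65) = 0.0028
SD = 0.0525
Width ~ 4*SD = 0.2102

0.2102


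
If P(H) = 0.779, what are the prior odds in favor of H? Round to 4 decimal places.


Prior odds = P(H) / (1 - P(H))
= 0.779 / 0.221
= 3.5249

3.5249


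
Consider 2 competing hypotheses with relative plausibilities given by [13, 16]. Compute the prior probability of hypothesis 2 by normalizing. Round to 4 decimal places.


Sum of weights = 13 + 16 = 29
Normalized prior for H2 = 16 / 29
= 0.5517

0.5517


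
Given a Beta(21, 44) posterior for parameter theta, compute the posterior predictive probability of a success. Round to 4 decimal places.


For a Beta-Bernoulli model, the predictive probability is the mean:
P(success) = 21/(21+44) = 21/65 = 0.3231

0.3231


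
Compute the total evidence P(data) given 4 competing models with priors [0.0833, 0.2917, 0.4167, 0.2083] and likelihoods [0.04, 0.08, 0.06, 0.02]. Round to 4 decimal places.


Marginal likelihood = sum P(model_i) * P(data|model_i)
Model 1: 0.0833 * 0.04 = 0.0033
Model 2: 0.2917 * 0.08 = 0.0233
Model 3: 0.4167 * 0.06 = 0.025
Model 4: 0.2083 * 0.02 = 0.0042
Total = 0.0558

0.0558


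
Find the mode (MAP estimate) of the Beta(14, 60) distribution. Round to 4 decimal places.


For Beta(a,b) with a,b > 1:
Mode = (a-1)/(a+b-2) = (14-1)/(74-2)
= 13/72 = 0.1806

0.1806


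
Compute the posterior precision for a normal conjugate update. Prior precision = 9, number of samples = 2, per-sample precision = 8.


tau_post = tau_0 + n * tau
= 9 + 2 * 8 = 25

25


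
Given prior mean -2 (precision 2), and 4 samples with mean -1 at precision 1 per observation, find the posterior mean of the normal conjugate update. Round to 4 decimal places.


The posterior mean is a precision-weighted average of prior and data.
Post. prec. = 2 + 4 = 6
Post. mean = (-4 + -4)/6 = -8/6 = -1.3333

-1.3333


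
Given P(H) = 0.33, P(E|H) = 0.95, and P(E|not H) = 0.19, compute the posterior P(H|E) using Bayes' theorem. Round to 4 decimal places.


By Bayes' theorem: P(H|E) = P(E|H)*P(H) / P(E)
P(E) = P(E|H)*P(H) + P(E|not H)*P(not H)
P(E) = 0.95*0.33 + 0.19*0.67 = 0.4408
P(H|E) = 0.95*0.33 / 0.4408 = 0.7112

0.7112


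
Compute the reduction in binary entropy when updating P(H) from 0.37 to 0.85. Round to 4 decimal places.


H_before = -p*log2(p) - (1-p)*log2(1-p) for p=0.37: 0.9507
H_after for p=0.85: 0.6098
Reduction = 0.9507 - 0.6098 = 0.3408

0.3408


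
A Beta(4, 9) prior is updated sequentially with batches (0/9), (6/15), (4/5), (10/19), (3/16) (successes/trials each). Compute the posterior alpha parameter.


Sequential conjugate updating is equivalent to a single batch update.
Total successes across all batches = 23
alpha_posterior = alpha_prior + total_successes = 4 + 23
= 27

27


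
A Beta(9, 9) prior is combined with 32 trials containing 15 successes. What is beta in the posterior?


In conjugate updating:
beta_posterior = beta_prior + (n - k)
= 9 + (32 - 15)
= 9 + 17 = 26

26


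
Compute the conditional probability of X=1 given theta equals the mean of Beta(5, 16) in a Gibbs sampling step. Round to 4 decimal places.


Mean of Beta(5, 16) = 0.2381
P(X=1 | theta=0.2381) = 0.2381

0.2381


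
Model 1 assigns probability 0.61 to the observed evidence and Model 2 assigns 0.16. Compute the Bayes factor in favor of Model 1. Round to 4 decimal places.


BF = P(data|M1) / P(data|M2)
= 0.61 / 0.16 = 3.8125

3.8125


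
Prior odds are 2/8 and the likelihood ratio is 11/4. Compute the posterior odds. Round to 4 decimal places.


Posterior odds = prior odds * likelihood ratio
= (2/8) * (11/4)
= 22 / 32
= 0.6875

0.6875


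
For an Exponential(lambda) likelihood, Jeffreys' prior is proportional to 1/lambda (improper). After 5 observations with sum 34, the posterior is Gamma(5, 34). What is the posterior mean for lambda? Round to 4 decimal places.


Posterior = Gamma(n, sum_x) = Gamma(5, 34)
Posterior mean = shape/rate = 5/34
= 0.1471

0.1471


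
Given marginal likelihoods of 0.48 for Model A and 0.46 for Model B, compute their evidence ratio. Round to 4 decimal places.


Ratio = ML(A) / ML(B) = 0.48/0.46
= 1.0435

1.0435


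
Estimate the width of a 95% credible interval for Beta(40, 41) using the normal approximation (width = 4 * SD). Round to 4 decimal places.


For Beta(a,b): Var = ab/((a+b)^2(a+b+1))
Var = 0.003, SD = 0.0552
Approximate 95% CI width = 4 * 0.0552 = 0.2208

0.2208


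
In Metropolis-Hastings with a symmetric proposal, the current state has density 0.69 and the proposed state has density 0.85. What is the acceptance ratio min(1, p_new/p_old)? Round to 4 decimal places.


Ratio = p_new / p_old = 0.85 / 0.69 = 1.2319
Acceptance = min(1, 1.2319) = 1.0

1.0


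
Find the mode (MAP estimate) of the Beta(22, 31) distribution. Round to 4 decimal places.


For Beta(a,b) with a,b > 1:
Mode = (a-1)/(a+b-2) = (22-1)/(53-2)
= 21/51 = 0.4118

0.4118


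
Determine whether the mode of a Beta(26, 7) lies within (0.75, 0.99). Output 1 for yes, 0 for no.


First find the mode: (a-1)/(a+b-2) = 0.8065
Is 0.8065 in (0.75, 0.99)? 1

1


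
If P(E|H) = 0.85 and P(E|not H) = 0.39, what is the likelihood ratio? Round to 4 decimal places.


Likelihood ratio = P(E|H) / P(E|not H)
= 0.85 / 0.39
= 2.1795

2.1795


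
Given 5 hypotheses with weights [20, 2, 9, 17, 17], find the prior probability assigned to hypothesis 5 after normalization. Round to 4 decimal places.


To normalize, divide each weight by the sum of all weights.
Sum = 65
Prior(H5) = 17/65 = 0.2615

0.2615


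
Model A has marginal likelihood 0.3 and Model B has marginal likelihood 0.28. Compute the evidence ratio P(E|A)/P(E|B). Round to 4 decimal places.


Evidence ratio = P(E|A) / P(E|B)
= 0.3 / 0.28
= 1.0714

1.0714


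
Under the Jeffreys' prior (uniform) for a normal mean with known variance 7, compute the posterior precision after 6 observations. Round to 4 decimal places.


Prior precision = 0 (flat prior).
Post. prec. = 0 + n/var = 6/7 = 0.8571

0.8571


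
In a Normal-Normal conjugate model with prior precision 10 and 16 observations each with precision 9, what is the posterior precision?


Posterior precision = prior precision + n * observation precision
= 10 + 16 * 9
= 10 + 144 = 154

154


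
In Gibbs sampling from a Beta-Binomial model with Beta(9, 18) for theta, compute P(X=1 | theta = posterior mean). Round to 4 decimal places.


Posterior mean = alpha/(alpha+beta) = 9/27 = 0.3333
P(X=1|theta=mean) = theta = 0.3333

0.3333


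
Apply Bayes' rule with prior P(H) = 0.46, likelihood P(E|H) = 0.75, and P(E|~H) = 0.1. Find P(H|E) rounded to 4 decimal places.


Step 1: Compute marginal P(E) = P(E|H)P(H) + P(E|~H)P(~H)
= 0.75*0.46 + 0.1*0.54 = 0.399
Step 2: P(H|E) = P(E|H)P(H)/P(E) = 0.345/0.399
= 0.8647

0.8647


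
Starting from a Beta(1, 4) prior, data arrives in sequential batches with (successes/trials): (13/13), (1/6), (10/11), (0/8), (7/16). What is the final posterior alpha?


In sequential Bayesian updating, we sum all successes.
Total successes = 31
Final alpha = 1 + 31 = 32

32


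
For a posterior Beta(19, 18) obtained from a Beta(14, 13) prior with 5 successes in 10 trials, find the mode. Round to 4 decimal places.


Mode = (alpha - 1) / (alpha + beta - 2)
= 18 / 35
= 0.5143

0.5143


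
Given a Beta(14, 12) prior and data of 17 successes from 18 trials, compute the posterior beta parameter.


Number of failures = 18 - 17 = 1
Posterior beta = 12 + 1 = 13

13


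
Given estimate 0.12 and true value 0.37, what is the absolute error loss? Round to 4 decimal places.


Absolute error = |estimate - true|
= |-0.25| = 0.25

0.25


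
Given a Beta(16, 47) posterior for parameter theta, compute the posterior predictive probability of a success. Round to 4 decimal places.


For a Beta-Bernoulli model, the predictive probability is the mean:
P(success) = 16/(16+47) = 16/63 = 0.254

0.254


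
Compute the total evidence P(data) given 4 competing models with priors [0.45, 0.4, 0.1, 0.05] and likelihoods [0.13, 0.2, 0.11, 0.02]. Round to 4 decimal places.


Marginal likelihood = sum P(model_i) * P(data|model_i)
Model 1: 0.45 * 0.13 = 0.0585
Model 2: 0.4 * 0.2 = 0.08
Model 3: 0.1 * 0.11 = 0.011
Model 4: 0.05 * 0.02 = 0.001
Total = 0.1505

0.1505


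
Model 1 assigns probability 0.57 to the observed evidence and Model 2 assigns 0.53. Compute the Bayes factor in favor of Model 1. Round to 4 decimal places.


BF = P(data|M1) / P(data|M2)
= 0.57 / 0.53 = 1.0755

1.0755


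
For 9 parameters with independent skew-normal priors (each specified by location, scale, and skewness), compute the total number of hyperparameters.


A skew-normal prior has 3 hyperparameters per parameter.
Total = 9 * 3 = 27

27


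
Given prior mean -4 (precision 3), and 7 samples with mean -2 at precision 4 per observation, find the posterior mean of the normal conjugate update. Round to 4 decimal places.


The posterior mean is a precision-weighted average of prior and data.
Post. prec. = 3 + 28 = 31
Post. mean = (-12 + -56)/31 = -68/31 = -2.1935

-2.1935


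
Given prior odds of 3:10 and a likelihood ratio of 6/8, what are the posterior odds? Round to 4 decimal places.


Posterior odds = prior odds * LR
Prior odds = 3/10 = 0.3
LR = 6/8 = 0.75
Posterior odds = 0.3 * 0.75 = 0.225

0.225


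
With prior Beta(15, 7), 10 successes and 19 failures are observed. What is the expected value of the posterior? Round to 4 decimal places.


Posterior = Beta(25, 26)
E[theta] = alpha/(alpha+beta)
= 25/51 = 0.4902

0.4902


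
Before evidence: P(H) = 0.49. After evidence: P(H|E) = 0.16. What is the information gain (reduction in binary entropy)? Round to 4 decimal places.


Prior entropy = 0.9997
Posterior entropy = 0.6343
Information gain = 0.9997 - 0.6343 = 0.3654

0.3654


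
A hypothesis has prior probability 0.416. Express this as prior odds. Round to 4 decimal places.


Odds = P(H) / P(not H) = 0.416 / 0.584
= 0.7123

0.7123


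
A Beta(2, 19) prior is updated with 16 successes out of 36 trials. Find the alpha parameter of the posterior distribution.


In the Beta-Binomial conjugate update:
alpha_post = alpha_prior + successes
= 2 + 16
= 18

18


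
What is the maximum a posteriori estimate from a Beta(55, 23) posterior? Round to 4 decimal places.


The MAP estimate equals the mode of the distribution.
Mode of Beta(a,b) = (a-1)/(a+b-2)
= 54/76
= 0.7105

0.7105


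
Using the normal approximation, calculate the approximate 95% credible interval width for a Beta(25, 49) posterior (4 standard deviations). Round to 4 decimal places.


Var(Beta) = 25*49/(74^2 * 75) = 0.003
SD = 0.0546
Width ~ 4*SD = 0.2185

0.2185


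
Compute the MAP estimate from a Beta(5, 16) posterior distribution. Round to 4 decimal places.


MAP = mode of Beta distribution
= (alpha - 1)/(alpha + beta - 2)
= (5-1)/(5+16-2)
= 4/19 = 0.2105

0.2105


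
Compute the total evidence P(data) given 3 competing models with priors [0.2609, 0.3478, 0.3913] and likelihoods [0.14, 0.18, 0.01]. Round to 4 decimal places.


Marginal likelihood = sum P(model_i) * P(data|model_i)
Model 1: 0.2609 * 0.14 = 0.0365
Model 2: 0.3478 * 0.18 = 0.0626
Model 3: 0.3913 * 0.01 = 0.0039
Total = 0.103

0.103


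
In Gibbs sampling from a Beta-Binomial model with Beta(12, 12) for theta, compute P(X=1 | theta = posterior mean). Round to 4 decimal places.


Posterior mean = alpha/(alpha+beta) = 12/24 = 0.5
P(X=1|theta=mean) = theta = 0.5

0.5


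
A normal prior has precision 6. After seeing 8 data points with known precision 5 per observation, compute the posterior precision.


In the conjugate normal model, precisions add:
tau_posterior = tau_prior + n * tau_data
= 6 + 8*5 = 46

46


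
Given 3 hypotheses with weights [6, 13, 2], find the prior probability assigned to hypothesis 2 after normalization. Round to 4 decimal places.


To normalize, divide each weight by the sum of all weights.
Sum = 21
Prior(H2) = 13/21 = 0.619

0.619


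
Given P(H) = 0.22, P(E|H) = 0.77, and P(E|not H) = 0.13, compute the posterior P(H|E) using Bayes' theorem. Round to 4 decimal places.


By Bayes' theorem: P(H|E) = P(E|H)*P(H) / P(E)
P(E) = P(E|H)*P(H) + P(E|not H)*P(not H)
P(E) = 0.77*0.22 + 0.13*0.78 = 0.2708
P(H|E) = 0.77*0.22 / 0.2708 = 0.6256

0.6256


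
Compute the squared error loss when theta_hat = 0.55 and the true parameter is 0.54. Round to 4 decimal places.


L = (theta_hat - theta_true)^2
= (0.55 - 0.54)^2
= 0.01^2 = 0.0001

0.0001


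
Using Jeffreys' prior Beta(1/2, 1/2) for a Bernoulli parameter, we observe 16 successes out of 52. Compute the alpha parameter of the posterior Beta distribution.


Conjugate update: Beta(0.5 + k, 0.5 + n - k).
k = 16, n - k = 36
Posterior alpha = 0.5 + k = 0.5 + 16 = 16.5

16.5


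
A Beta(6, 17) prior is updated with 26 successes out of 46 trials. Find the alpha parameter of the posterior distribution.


In the Beta-Binomial conjugate update:
alpha_post = alpha_prior + successes
= 6 + 26
= 32

32


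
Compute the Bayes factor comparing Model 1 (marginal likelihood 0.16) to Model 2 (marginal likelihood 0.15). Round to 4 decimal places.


BF12 = marginal likelihood of M1 / marginal likelihood of M2
= 0.16/0.15
= 1.0667

1.0667


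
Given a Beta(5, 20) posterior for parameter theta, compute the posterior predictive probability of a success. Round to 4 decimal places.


For a Beta-Bernoulli model, the predictive probability is the mean:
P(success) = 5/(5+20) = 5/25 = 0.2

0.2


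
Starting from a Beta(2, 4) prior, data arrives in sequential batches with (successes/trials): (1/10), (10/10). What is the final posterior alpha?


In sequential Bayesian updating, we sum all successes.
Total successes = 11
Final alpha = 2 + 11 = 13

13


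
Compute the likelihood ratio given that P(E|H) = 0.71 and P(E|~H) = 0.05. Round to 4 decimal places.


LR = P(E|H) / P(E|~H)
= 0.71 / 0.05 = 14.2

14.2


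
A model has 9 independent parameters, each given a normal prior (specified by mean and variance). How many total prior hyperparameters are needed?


Each normal prior needs 2 hyperparameters (mean and variance).
Total = 2 * 9 = 18

18


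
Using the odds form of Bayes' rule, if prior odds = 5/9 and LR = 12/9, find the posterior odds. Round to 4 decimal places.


Bayes' rule in odds form: posterior odds = prior odds * LR
= (5 * 12) / (9 * 9)
= 60/81 = 0.7407

0.7407


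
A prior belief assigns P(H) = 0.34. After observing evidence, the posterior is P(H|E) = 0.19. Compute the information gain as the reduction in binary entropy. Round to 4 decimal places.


H(prior) = -0.34*log2(0.34) - 0.66*log2(0.66)
= 0.9248
H(post) = -0.19*log2(0.19) - 0.81*log2(0.81)
= 0.7015
IG = 0.9248 - 0.7015 = 0.2233

0.2233


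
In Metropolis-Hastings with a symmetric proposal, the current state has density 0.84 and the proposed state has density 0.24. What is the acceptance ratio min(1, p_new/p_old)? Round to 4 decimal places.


Ratio = p_new / p_old = 0.24 / 0.84 = 0.2857
Acceptance = min(1, 0.2857) = 0.2857

0.2857


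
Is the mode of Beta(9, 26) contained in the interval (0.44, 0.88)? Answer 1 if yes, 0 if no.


Mode = (a-1)/(a+b-2) = 8/33 = 0.2424
Interval: (0.44, 0.88)
Contains mode? 0

0


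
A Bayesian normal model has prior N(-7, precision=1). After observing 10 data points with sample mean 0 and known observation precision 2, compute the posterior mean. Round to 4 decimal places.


Posterior mean = (prior_precision * prior_mean + n * data_precision * data_mean) / (prior_precision + n * data_precision)
Numerator = 1*-7 + 10*2*0 = -7
Denominator = 1 + 10*2 = 21
Posterior mean = -0.3333

-0.3333


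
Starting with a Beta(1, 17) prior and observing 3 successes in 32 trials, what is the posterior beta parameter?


Posterior beta = prior beta + failures
Failures = 32 - 3 = 29
beta_post = 17 + 29 = 46

46


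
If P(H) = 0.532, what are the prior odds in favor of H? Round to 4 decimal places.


Prior odds = P(H) / (1 - P(H))
= 0.532 / 0.468
= 1.1368

1.1368


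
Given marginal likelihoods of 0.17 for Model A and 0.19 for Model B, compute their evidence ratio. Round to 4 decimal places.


Ratio = ML(A) / ML(B) = 0.17/0.19
= 0.8947

0.8947


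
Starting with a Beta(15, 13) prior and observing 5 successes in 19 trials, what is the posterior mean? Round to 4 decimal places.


Posterior parameters: alpha = 15 + 5 = 20
beta = 13 + 14 = 27
Posterior mean = alpha / (alpha + beta) = 20 / 47
= 0.4255

0.4255


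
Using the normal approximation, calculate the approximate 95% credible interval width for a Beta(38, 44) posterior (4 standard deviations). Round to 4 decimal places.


Var(Beta) = 38*44/(82^2 * 83) = 0.003
SD = 0.0547
Width ~ 4*SD = 0.2189

0.2189


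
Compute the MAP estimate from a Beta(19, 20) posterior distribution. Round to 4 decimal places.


MAP = mode of Beta distribution
= (alpha - 1)/(alpha + beta - 2)
= (19-1)/(19+20-2)
= 18/37 = 0.4865

0.4865


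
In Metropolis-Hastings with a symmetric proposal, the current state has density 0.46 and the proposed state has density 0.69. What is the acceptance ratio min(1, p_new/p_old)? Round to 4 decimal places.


Ratio = p_new / p_old = 0.69 / 0.46 = 1.5
Acceptance = min(1, 1.5) = 1.0

1.0


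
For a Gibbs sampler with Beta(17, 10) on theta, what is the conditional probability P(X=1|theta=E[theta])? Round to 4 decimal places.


E[theta] = 17/(17+10) = 0.6296
P(X=1|theta) = theta = 0.6296

0.6296


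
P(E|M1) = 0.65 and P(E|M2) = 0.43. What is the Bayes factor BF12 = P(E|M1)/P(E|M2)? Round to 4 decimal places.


Bayes factor BF12 = P(E|M1) / P(E|M2)
= 0.65 / 0.43
= 1.5116

1.5116


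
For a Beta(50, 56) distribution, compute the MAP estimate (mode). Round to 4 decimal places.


MAP = mode = (a-1)/(a+b-2)
= (50-1)/(50+56-2)
= 49/104 = 0.4712

0.4712


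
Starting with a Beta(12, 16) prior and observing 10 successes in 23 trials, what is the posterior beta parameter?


Posterior beta = prior beta + failures
Failures = 23 - 10 = 13
beta_post = 16 + 13 = 29

29


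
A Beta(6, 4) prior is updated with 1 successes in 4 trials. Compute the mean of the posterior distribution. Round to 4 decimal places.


After update: Beta(7, 7)
Mean = 7 / (7 + 7) = 7 / 14
= 0.5

0.5


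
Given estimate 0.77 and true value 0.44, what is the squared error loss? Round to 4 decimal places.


Squared error = (estimate - true)^2
Difference = 0.33
Loss = 0.33^2 = 0.1089

0.1089


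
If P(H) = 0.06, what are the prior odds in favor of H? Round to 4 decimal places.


Prior odds = P(H) / (1 - P(H))
= 0.06 / 0.94
= 0.0638

0.0638


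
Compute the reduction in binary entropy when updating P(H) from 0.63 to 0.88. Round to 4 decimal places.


H_before = -p*log2(p) - (1-p)*log2(1-p) for p=0.63: 0.9507
H_after for p=0.88: 0.5294
Reduction = 0.9507 - 0.5294 = 0.4213

0.4213


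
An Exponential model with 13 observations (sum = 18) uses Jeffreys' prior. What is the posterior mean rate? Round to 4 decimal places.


Posterior Gamma(13, 18)
E[lambda] = 13/18 = 0.7222

0.7222


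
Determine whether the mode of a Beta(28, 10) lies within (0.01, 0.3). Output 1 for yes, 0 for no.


First find the mode: (a-1)/(a+b-2) = 0.75
Is 0.75 in (0.01, 0.3)? 0

0


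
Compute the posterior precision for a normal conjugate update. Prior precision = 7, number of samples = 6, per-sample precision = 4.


tau_post = tau_0 + n * tau
= 7 + 6 * 4 = 31

31


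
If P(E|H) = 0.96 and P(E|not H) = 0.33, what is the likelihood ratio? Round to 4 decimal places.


Likelihood ratio = P(E|H) / P(E|not H)
= 0.96 / 0.33
= 2.9091

2.9091


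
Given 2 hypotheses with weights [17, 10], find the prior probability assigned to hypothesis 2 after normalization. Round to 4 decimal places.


To normalize, divide each weight by the sum of all weights.
Sum = 27
Prior(H2) = 10/27 = 0.3704

0.3704


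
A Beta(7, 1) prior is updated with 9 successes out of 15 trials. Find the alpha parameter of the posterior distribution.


In the Beta-Binomial conjugate update:
alpha_post = alpha_prior + successes
= 7 + 9
= 16

16


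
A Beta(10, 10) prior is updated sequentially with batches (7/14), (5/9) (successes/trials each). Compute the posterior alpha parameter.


Sequential conjugate updating is equivalent to a single batch update.
Total successes across all batches = 12
alpha_posterior = alpha_prior + total_successes = 10 + 12
= 22

22


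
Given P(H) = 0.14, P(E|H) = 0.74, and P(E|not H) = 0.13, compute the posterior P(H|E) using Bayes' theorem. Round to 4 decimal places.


By Bayes' theorem: P(H|E) = P(E|H)*P(H) / P(E)
P(E) = P(E|H)*P(H) + P(E|not H)*P(not H)
P(E) = 0.74*0.14 + 0.13*0.86 = 0.2154
P(H|E) = 0.74*0.14 / 0.2154 = 0.481

0.481


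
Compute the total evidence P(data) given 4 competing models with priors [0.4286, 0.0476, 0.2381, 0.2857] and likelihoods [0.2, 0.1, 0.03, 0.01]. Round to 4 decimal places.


Marginal likelihood = sum P(model_i) * P(data|model_i)
Model 1: 0.4286 * 0.2 = 0.0857
Model 2: 0.0476 * 0.1 = 0.0048
Model 3: 0.2381 * 0.03 = 0.0071
Model 4: 0.2857 * 0.01 = 0.0029
Total = 0.1005

0.1005


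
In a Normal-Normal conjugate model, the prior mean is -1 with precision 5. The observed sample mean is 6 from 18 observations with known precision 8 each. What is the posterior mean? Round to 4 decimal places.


Posterior precision = tau0 + n*tau = 5 + 18*8 = 149
Posterior mean = (tau0*mu0 + n*tau*xbar) / posterior_precision
= (5*-1 + 18*8*6) / 149
= 859 / 149 = 5.7651

5.7651


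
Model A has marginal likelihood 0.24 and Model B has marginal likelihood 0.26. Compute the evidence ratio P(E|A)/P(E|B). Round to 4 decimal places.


Evidence ratio = P(E|A) / P(E|B)
= 0.24 / 0.26
= 0.9231

0.9231


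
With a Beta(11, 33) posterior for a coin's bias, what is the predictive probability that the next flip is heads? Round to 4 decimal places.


The predictive probability equals the posterior mean.
P(next = heads) = alpha / (alpha + beta)
= 11 / 44 = 0.25

0.25


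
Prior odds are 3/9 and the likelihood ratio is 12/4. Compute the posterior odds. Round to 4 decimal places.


Posterior odds = prior odds * likelihood ratio
= (3/9) * (12/4)
= 36 / 36
= 1.0

1.0


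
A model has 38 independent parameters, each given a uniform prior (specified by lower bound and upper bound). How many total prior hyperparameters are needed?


Each uniform prior needs 2 hyperparameters (lower bound and upper bound).
Total = 2 * 38 = 76

76


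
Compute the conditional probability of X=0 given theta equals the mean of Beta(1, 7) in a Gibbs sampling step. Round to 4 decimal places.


Mean of Beta(1, 7) = 0.125
P(X=0 | theta=0.125) = 0.875

0.875


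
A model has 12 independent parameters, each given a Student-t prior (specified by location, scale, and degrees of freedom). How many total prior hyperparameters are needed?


Each Student-t prior needs 3 hyperparameters (location, scale, and degrees of freedom).
Total = 3 * 12 = 36

36


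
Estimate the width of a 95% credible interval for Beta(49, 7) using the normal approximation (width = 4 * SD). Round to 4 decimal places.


For Beta(a,b): Var = ab/((a+b)^2(a+b+1))
Var = 0.0019, SD = 0.0438
Approximate 95% CI width = 4 * 0.0438 = 0.1752

0.1752


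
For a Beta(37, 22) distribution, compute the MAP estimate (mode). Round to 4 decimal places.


MAP = mode = (a-1)/(a+b-2)
= (37-1)/(37+22-2)
= 36/57 = 0.6316

0.6316


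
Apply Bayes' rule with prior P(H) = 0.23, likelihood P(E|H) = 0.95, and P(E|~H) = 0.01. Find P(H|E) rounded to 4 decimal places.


Step 1: Compute marginal P(E) = P(E|H)P(H) + P(E|~H)P(~H)
= 0.95*0.23 + 0.01*0.77 = 0.2262
Step 2: P(H|E) = P(E|H)P(H)/P(E) = 0.2185/0.2262
= 0.966

0.966


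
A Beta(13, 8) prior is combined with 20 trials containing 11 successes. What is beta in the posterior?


In conjugate updating:
beta_posterior = beta_prior + (n - k)
= 8 + (20 - 11)
= 8 + 9 = 17

17


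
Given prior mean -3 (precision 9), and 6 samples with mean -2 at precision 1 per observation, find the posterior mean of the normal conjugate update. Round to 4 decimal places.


The posterior mean is a precision-weighted average of prior and data.
Post. prec. = 9 + 6 = 15
Post. mean = (-27 + -12)/15 = -39/15 = -2.6

-2.6


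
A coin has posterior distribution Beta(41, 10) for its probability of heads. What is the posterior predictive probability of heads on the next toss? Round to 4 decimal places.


Posterior predictive = E[theta] = alpha/(alpha+beta)
= 41/51
= 0.8039

0.8039


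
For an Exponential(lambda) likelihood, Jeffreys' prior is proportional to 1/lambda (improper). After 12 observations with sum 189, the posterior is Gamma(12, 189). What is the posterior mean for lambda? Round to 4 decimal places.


Posterior = Gamma(n, sum_x) = Gamma(12, 189)
Posterior mean = shape/rate = 12/189
= 0.0635

0.0635


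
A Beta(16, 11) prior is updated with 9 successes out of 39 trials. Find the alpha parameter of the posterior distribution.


In the Beta-Binomial conjugate update:
alpha_post = alpha_prior + successes
= 16 + 9
= 25

25


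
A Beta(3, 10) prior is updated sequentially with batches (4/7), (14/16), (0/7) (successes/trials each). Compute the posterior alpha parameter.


Sequential conjugate updating is equivalent to a single batch update.
Total successes across all batches = 18
alpha_posterior = alpha_prior + total_successes = 3 + 18
= 21

21


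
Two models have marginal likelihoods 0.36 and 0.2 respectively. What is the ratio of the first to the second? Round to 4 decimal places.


Evidence ratio = 0.36 / 0.2
= 1.8

1.8


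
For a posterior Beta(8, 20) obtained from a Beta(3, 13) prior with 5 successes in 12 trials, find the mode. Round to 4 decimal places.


Mode = (alpha - 1) / (alpha + beta - 2)
= 7 / 26
= 0.2692

0.2692


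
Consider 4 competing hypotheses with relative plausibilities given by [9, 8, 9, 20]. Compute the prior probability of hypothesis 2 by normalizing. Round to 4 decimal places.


Sum of weights = 9 + 8 + 9 + 20 = 46
Normalized prior for H2 = 8 / 46
= 0.1739

0.1739


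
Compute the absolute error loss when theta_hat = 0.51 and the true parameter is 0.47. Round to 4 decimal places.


L = |theta_hat - theta_true|
= |0.51 - 0.47| = 0.04

0.04


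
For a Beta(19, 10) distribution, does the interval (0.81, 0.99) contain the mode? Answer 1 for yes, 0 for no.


Mode of Beta(a,b) = (a-1)/(a+b-2)
= (19-1)/(19+10-2) = 0.6667
Check: 0.81 <= 0.6667 <= 0.99?
Result: 0

0


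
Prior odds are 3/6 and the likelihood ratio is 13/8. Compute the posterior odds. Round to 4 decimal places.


Posterior odds = prior odds * likelihood ratio
= (3/6) * (13/8)
= 39 / 48
= 0.8125

0.8125


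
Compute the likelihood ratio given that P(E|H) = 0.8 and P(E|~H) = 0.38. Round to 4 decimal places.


LR = P(E|H) / P(E|~H)
= 0.8 / 0.38 = 2.1053

2.1053


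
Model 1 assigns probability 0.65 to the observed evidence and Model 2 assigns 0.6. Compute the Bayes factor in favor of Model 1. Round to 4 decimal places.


BF = P(data|M1) / P(data|M2)
= 0.65 / 0.6 = 1.0833

1.0833


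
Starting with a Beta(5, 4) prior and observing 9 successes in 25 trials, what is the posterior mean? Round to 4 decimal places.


Posterior parameters: alpha = 5 + 9 = 14
beta = 4 + 16 = 20
Posterior mean = alpha / (alpha + beta) = 14 / 34
= 0.4118

0.4118


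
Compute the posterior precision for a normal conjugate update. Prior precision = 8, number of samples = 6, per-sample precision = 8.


tau_post = tau_0 + n * tau
= 8 + 6 * 8 = 56

56


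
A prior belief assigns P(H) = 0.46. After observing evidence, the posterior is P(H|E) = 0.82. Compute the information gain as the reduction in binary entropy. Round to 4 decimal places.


H(prior) = -0.46*log2(0.46) - 0.54*log2(0.54)
= 0.9954
H(post) = -0.82*log2(0.82) - 0.18*log2(0.18)
= 0.6801
IG = 0.9954 - 0.6801 = 0.3153

0.3153


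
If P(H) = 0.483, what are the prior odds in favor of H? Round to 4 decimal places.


Prior odds = P(H) / (1 - P(H))
= 0.483 / 0.517
= 0.9342

0.9342


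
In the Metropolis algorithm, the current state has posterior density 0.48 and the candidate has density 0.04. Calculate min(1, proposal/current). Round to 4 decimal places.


Ratio = 0.04/0.48 = 0.0833
Acceptance probability = min(1, 0.0833)
= 0.0833

0.0833


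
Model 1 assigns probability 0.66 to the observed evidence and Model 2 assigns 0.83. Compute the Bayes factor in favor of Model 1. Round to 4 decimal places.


BF = P(data|M1) / P(data|M2)
= 0.66 / 0.83 = 0.7952

0.7952


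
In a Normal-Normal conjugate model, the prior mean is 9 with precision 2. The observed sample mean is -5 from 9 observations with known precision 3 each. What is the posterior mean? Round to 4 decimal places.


Posterior precision = tau0 + n*tau = 2 + 9*3 = 29
Posterior mean = (tau0*mu0 + n*tau*xbar) / posterior_precision
= (2*9 + 9*3*-5) / 29
= -117 / 29 = -4.0345

-4.0345


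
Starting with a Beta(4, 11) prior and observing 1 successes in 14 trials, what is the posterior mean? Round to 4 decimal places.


Posterior parameters: alpha = 4 + 1 = 5
beta = 11 + 13 = 24
Posterior mean = alpha / (alpha + beta) = 5 / 29
= 0.1724

0.1724


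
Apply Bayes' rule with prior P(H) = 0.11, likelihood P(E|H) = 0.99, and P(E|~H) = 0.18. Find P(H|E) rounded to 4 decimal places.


Step 1: Compute marginal P(E) = P(E|H)P(H) + P(E|~H)P(~H)
= 0.99*0.11 + 0.18*0.89 = 0.2691
Step 2: P(H|E) = P(E|H)P(H)/P(E) = 0.1089/0.2691
= 0.4047

0.4047


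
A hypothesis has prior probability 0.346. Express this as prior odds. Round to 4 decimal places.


Odds = P(H) / P(not H) = 0.346 / 0.654
= 0.5291

0.5291


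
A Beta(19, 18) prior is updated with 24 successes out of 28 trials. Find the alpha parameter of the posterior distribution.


In the Beta-Binomial conjugate update:
alpha_post = alpha_prior + successes
= 19 + 24
= 43

43


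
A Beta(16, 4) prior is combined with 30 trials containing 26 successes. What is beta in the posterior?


In conjugate updating:
beta_posterior = beta_prior + (n - k)
= 4 + (30 - 26)
= 4 + 4 = 8

8


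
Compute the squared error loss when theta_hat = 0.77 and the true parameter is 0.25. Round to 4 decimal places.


L = (theta_hat - theta_true)^2
= (0.77 - 0.25)^2
= 0.52^2 = 0.2704

0.2704


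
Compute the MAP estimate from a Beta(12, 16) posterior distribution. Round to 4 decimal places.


MAP = mode of Beta distribution
= (alpha - 1)/(alpha + beta - 2)
= (12-1)/(12+16-2)
= 11/26 = 0.4231

0.4231


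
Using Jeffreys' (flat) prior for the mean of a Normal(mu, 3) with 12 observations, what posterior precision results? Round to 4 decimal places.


Flat prior means prior precision is 0.
Posterior precision = n / sigma^2 = 12/3 = 4.0

4.0


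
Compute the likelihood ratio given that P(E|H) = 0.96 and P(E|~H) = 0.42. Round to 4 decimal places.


LR = P(E|H) / P(E|~H)
= 0.96 / 0.42 = 2.2857

2.2857


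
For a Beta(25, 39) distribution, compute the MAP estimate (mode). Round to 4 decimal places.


MAP = mode = (a-1)/(a+b-2)
= (25-1)/(25+39-2)
= 24/62 = 0.3871

0.3871


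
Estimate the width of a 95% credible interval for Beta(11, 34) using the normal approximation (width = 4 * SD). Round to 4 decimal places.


For Beta(a,b): Var = ab/((a+b)^2(a+b+1))
Var = 0.004, SD = 0.0634
Approximate 95% CI width = 4 * 0.0634 = 0.2535

0.2535


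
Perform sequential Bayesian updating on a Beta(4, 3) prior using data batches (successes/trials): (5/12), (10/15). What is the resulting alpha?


Accumulate successes: 15
Posterior alpha = prior alpha + sum of successes
= 4 + 15 = 19

19


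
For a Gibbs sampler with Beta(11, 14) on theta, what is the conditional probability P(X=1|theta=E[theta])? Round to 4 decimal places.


E[theta] = 11/(11+14) = 0.44
P(X=1|theta) = theta = 0.44

0.44


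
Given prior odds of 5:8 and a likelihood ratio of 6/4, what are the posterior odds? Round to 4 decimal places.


Posterior odds = prior odds * LR
Prior odds = 5/8 = 0.625
LR = 6/4 = 1.5
Posterior odds = 0.625 * 1.5 = 0.9375

0.9375


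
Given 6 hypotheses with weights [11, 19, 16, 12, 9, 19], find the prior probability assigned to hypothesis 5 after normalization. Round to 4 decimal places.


To normalize, divide each weight by the sum of all weights.
Sum = 86
Prior(H5) = 9/86 = 0.1047

0.1047


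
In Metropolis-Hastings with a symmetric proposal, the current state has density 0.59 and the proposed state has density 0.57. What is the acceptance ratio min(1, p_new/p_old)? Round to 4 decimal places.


Ratio = p_new / p_old = 0.57 / 0.59 = 0.9661
Acceptance = min(1, 0.9661) = 0.9661

0.9661


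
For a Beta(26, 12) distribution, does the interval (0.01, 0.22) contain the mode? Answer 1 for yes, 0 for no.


Mode of Beta(a,b) = (a-1)/(a+b-2)
= (26-1)/(26+12-2) = 0.6944
Check: 0.01 <= 0.6944 <= 0.22?
Result: 0

0


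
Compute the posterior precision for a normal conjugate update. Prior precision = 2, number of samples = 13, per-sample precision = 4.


tau_post = tau_0 + n * tau
= 2 + 13 * 4 = 54

54


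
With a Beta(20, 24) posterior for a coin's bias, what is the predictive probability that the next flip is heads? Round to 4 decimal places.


The predictive probability equals the posterior mean.
P(next = heads) = alpha / (alpha + beta)
= 20 / 44 = 0.4545

0.4545


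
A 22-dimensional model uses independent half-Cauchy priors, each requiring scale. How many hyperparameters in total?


Per parameter: 1 (scale).
Total = 22 * 1 = 22

22


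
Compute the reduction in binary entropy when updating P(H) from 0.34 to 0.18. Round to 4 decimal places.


H_before = -p*log2(p) - (1-p)*log2(1-p) for p=0.34: 0.9248
H_after for p=0.18: 0.6801
Reduction = 0.9248 - 0.6801 = 0.2447

0.2447


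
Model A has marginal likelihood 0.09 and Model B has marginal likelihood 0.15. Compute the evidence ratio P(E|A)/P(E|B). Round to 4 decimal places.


Evidence ratio = P(E|A) / P(E|B)
= 0.09 / 0.15
= 0.6

0.6


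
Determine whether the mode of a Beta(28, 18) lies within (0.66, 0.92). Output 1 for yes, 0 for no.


First find the mode: (a-1)/(a+b-2) = 0.6136
Is 0.6136 in (0.66, 0.92)? 0

0


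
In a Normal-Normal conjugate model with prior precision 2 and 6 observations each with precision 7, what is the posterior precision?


Posterior precision = prior precision + n * observation precision
= 2 + 6 * 7
= 2 + 42 = 44

44


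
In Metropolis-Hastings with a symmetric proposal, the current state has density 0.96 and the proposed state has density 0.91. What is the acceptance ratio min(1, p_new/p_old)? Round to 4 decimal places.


Ratio = p_new / p_old = 0.91 / 0.96 = 0.9479
Acceptance = min(1, 0.9479) = 0.9479

0.9479


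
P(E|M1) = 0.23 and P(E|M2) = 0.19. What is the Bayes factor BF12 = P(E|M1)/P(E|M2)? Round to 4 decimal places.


Bayes factor BF12 = P(E|M1) / P(E|M2)
= 0.23 / 0.19
= 1.2105

1.2105


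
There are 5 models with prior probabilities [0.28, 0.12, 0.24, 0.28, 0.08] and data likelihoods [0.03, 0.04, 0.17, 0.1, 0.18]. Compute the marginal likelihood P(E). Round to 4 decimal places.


P(E) = sum over models of P(M_i) * P(E|M_i)
= 0.28*0.03 + 0.12*0.04 + 0.24*0.17 + 0.28*0.1 + 0.08*0.18
= 0.0964

0.0964


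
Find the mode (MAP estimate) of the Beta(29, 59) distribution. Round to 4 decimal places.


For Beta(a,b) with a,b > 1:
Mode = (a-1)/(a+b-2) = (29-1)/(88-2)
= 28/86 = 0.3256

0.3256


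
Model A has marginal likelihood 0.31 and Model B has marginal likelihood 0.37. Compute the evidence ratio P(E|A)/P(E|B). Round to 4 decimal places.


Evidence ratio = P(E|A) / P(E|B)
= 0.31 / 0.37
= 0.8378

0.8378


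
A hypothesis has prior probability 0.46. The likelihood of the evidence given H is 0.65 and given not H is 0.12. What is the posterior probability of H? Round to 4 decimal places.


Using Bayes' theorem:
P(E) = 0.46 * 0.65 + 0.54 * 0.12
P(E) = 0.3638
P(H|E) = (0.46 * 0.65) / 0.3638 = 0.8219

0.8219


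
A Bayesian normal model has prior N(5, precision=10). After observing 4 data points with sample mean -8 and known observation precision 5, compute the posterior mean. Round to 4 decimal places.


Posterior mean = (prior_precision * prior_mean + n * data_precision * data_mean) / (prior_precision + n * data_precision)
Numerator = 10*5 + 4*5*-8 = -110
Denominator = 10 + 4*5 = 30
Posterior mean = -3.6667

-3.6667
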